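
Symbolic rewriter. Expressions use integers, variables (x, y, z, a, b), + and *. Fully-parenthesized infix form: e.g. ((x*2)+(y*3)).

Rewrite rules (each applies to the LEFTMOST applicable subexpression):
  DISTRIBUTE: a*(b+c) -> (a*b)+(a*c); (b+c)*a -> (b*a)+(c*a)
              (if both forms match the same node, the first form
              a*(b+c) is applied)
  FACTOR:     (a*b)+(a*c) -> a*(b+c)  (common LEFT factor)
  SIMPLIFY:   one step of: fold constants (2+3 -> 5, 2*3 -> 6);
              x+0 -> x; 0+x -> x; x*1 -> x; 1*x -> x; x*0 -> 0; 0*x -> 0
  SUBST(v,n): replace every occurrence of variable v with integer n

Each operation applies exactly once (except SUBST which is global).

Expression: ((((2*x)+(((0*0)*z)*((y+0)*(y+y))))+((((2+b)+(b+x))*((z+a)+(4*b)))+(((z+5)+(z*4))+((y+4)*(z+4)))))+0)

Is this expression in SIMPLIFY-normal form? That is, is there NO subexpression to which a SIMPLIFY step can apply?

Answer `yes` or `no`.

Answer: no

Derivation:
Expression: ((((2*x)+(((0*0)*z)*((y+0)*(y+y))))+((((2+b)+(b+x))*((z+a)+(4*b)))+(((z+5)+(z*4))+((y+4)*(z+4)))))+0)
Scanning for simplifiable subexpressions (pre-order)...
  at root: ((((2*x)+(((0*0)*z)*((y+0)*(y+y))))+((((2+b)+(b+x))*((z+a)+(4*b)))+(((z+5)+(z*4))+((y+4)*(z+4)))))+0) (SIMPLIFIABLE)
  at L: (((2*x)+(((0*0)*z)*((y+0)*(y+y))))+((((2+b)+(b+x))*((z+a)+(4*b)))+(((z+5)+(z*4))+((y+4)*(z+4))))) (not simplifiable)
  at LL: ((2*x)+(((0*0)*z)*((y+0)*(y+y)))) (not simplifiable)
  at LLL: (2*x) (not simplifiable)
  at LLR: (((0*0)*z)*((y+0)*(y+y))) (not simplifiable)
  at LLRL: ((0*0)*z) (not simplifiable)
  at LLRLL: (0*0) (SIMPLIFIABLE)
  at LLRR: ((y+0)*(y+y)) (not simplifiable)
  at LLRRL: (y+0) (SIMPLIFIABLE)
  at LLRRR: (y+y) (not simplifiable)
  at LR: ((((2+b)+(b+x))*((z+a)+(4*b)))+(((z+5)+(z*4))+((y+4)*(z+4)))) (not simplifiable)
  at LRL: (((2+b)+(b+x))*((z+a)+(4*b))) (not simplifiable)
  at LRLL: ((2+b)+(b+x)) (not simplifiable)
  at LRLLL: (2+b) (not simplifiable)
  at LRLLR: (b+x) (not simplifiable)
  at LRLR: ((z+a)+(4*b)) (not simplifiable)
  at LRLRL: (z+a) (not simplifiable)
  at LRLRR: (4*b) (not simplifiable)
  at LRR: (((z+5)+(z*4))+((y+4)*(z+4))) (not simplifiable)
  at LRRL: ((z+5)+(z*4)) (not simplifiable)
  at LRRLL: (z+5) (not simplifiable)
  at LRRLR: (z*4) (not simplifiable)
  at LRRR: ((y+4)*(z+4)) (not simplifiable)
  at LRRRL: (y+4) (not simplifiable)
  at LRRRR: (z+4) (not simplifiable)
Found simplifiable subexpr at path root: ((((2*x)+(((0*0)*z)*((y+0)*(y+y))))+((((2+b)+(b+x))*((z+a)+(4*b)))+(((z+5)+(z*4))+((y+4)*(z+4)))))+0)
One SIMPLIFY step would give: (((2*x)+(((0*0)*z)*((y+0)*(y+y))))+((((2+b)+(b+x))*((z+a)+(4*b)))+(((z+5)+(z*4))+((y+4)*(z+4)))))
-> NOT in normal form.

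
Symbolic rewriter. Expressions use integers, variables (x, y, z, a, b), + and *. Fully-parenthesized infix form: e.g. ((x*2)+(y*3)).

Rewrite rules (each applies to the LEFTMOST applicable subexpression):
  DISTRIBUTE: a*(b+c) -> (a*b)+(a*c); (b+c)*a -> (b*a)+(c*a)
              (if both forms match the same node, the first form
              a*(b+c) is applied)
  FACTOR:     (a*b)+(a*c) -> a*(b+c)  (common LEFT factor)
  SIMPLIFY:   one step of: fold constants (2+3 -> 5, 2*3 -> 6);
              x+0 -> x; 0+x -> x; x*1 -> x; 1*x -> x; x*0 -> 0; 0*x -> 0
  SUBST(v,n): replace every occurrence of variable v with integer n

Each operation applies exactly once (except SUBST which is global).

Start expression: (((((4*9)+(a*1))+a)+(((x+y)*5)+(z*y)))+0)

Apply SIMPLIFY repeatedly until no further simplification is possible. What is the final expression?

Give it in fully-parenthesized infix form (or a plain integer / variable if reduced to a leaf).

Answer: (((36+a)+a)+(((x+y)*5)+(z*y)))

Derivation:
Start: (((((4*9)+(a*1))+a)+(((x+y)*5)+(z*y)))+0)
Step 1: at root: (((((4*9)+(a*1))+a)+(((x+y)*5)+(z*y)))+0) -> ((((4*9)+(a*1))+a)+(((x+y)*5)+(z*y))); overall: (((((4*9)+(a*1))+a)+(((x+y)*5)+(z*y)))+0) -> ((((4*9)+(a*1))+a)+(((x+y)*5)+(z*y)))
Step 2: at LLL: (4*9) -> 36; overall: ((((4*9)+(a*1))+a)+(((x+y)*5)+(z*y))) -> (((36+(a*1))+a)+(((x+y)*5)+(z*y)))
Step 3: at LLR: (a*1) -> a; overall: (((36+(a*1))+a)+(((x+y)*5)+(z*y))) -> (((36+a)+a)+(((x+y)*5)+(z*y)))
Fixed point: (((36+a)+a)+(((x+y)*5)+(z*y)))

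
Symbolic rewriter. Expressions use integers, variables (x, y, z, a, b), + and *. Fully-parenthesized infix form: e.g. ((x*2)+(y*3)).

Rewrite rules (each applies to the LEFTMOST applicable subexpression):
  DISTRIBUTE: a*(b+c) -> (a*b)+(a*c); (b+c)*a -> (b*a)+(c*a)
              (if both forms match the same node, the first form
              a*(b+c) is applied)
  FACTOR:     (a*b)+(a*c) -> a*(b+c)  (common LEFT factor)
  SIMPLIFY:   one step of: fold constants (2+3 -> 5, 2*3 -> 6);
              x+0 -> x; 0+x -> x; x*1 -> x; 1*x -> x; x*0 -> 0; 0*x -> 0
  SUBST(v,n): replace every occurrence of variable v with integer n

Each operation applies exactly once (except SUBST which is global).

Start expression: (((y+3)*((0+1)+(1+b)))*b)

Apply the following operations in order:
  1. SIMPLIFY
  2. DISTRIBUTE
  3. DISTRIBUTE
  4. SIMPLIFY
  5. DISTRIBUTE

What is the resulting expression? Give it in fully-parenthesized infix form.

Answer: (((y*b)+(3*b))+(((y+3)*(1+b))*b))

Derivation:
Start: (((y+3)*((0+1)+(1+b)))*b)
Apply SIMPLIFY at LRL (target: (0+1)): (((y+3)*((0+1)+(1+b)))*b) -> (((y+3)*(1+(1+b)))*b)
Apply DISTRIBUTE at L (target: ((y+3)*(1+(1+b)))): (((y+3)*(1+(1+b)))*b) -> ((((y+3)*1)+((y+3)*(1+b)))*b)
Apply DISTRIBUTE at root (target: ((((y+3)*1)+((y+3)*(1+b)))*b)): ((((y+3)*1)+((y+3)*(1+b)))*b) -> ((((y+3)*1)*b)+(((y+3)*(1+b))*b))
Apply SIMPLIFY at LL (target: ((y+3)*1)): ((((y+3)*1)*b)+(((y+3)*(1+b))*b)) -> (((y+3)*b)+(((y+3)*(1+b))*b))
Apply DISTRIBUTE at L (target: ((y+3)*b)): (((y+3)*b)+(((y+3)*(1+b))*b)) -> (((y*b)+(3*b))+(((y+3)*(1+b))*b))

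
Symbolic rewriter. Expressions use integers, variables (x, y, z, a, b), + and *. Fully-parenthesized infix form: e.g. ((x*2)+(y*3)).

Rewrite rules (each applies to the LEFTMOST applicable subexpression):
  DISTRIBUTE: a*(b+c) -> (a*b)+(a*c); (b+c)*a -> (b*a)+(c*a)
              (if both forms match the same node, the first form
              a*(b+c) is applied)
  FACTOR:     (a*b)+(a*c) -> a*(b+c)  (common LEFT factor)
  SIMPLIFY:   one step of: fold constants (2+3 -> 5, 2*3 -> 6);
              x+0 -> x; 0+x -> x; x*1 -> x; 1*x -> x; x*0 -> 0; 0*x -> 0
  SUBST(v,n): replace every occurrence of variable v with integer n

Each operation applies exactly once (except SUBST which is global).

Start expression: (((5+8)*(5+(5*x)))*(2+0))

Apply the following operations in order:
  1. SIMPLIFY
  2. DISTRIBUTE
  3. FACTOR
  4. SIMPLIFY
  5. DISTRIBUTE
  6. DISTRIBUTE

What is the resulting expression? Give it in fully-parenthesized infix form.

Answer: (((13*5)*2)+((13*(5*x))*2))

Derivation:
Start: (((5+8)*(5+(5*x)))*(2+0))
Apply SIMPLIFY at LL (target: (5+8)): (((5+8)*(5+(5*x)))*(2+0)) -> ((13*(5+(5*x)))*(2+0))
Apply DISTRIBUTE at root (target: ((13*(5+(5*x)))*(2+0))): ((13*(5+(5*x)))*(2+0)) -> (((13*(5+(5*x)))*2)+((13*(5+(5*x)))*0))
Apply FACTOR at root (target: (((13*(5+(5*x)))*2)+((13*(5+(5*x)))*0))): (((13*(5+(5*x)))*2)+((13*(5+(5*x)))*0)) -> ((13*(5+(5*x)))*(2+0))
Apply SIMPLIFY at R (target: (2+0)): ((13*(5+(5*x)))*(2+0)) -> ((13*(5+(5*x)))*2)
Apply DISTRIBUTE at L (target: (13*(5+(5*x)))): ((13*(5+(5*x)))*2) -> (((13*5)+(13*(5*x)))*2)
Apply DISTRIBUTE at root (target: (((13*5)+(13*(5*x)))*2)): (((13*5)+(13*(5*x)))*2) -> (((13*5)*2)+((13*(5*x))*2))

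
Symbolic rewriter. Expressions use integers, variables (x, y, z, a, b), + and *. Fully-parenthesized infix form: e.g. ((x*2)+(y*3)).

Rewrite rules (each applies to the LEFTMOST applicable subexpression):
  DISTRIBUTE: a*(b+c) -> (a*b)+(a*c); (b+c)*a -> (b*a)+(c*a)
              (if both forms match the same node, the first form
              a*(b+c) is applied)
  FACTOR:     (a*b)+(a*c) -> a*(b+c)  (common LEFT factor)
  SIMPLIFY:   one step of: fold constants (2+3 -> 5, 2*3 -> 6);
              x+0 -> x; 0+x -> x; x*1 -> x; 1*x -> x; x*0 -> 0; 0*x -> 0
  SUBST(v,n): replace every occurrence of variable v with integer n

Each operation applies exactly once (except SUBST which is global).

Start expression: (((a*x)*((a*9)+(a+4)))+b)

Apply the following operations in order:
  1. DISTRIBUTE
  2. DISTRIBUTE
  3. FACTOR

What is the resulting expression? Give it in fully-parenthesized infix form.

Answer: ((((a*x)*(a*9))+((a*x)*(a+4)))+b)

Derivation:
Start: (((a*x)*((a*9)+(a+4)))+b)
Apply DISTRIBUTE at L (target: ((a*x)*((a*9)+(a+4)))): (((a*x)*((a*9)+(a+4)))+b) -> ((((a*x)*(a*9))+((a*x)*(a+4)))+b)
Apply DISTRIBUTE at LR (target: ((a*x)*(a+4))): ((((a*x)*(a*9))+((a*x)*(a+4)))+b) -> ((((a*x)*(a*9))+(((a*x)*a)+((a*x)*4)))+b)
Apply FACTOR at LR (target: (((a*x)*a)+((a*x)*4))): ((((a*x)*(a*9))+(((a*x)*a)+((a*x)*4)))+b) -> ((((a*x)*(a*9))+((a*x)*(a+4)))+b)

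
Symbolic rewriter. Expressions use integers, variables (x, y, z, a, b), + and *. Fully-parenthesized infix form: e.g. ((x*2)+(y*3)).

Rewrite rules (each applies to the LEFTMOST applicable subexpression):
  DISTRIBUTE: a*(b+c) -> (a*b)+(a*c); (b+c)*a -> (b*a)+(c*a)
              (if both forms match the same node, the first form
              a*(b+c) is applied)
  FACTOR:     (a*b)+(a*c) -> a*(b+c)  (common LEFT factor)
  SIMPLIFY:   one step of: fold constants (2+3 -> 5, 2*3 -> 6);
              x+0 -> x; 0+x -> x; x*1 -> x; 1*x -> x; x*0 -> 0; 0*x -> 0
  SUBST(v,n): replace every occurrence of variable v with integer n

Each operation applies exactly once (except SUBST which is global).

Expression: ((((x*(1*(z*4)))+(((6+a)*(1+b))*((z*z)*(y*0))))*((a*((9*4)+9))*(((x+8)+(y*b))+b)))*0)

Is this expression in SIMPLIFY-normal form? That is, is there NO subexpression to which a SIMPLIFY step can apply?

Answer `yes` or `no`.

Answer: no

Derivation:
Expression: ((((x*(1*(z*4)))+(((6+a)*(1+b))*((z*z)*(y*0))))*((a*((9*4)+9))*(((x+8)+(y*b))+b)))*0)
Scanning for simplifiable subexpressions (pre-order)...
  at root: ((((x*(1*(z*4)))+(((6+a)*(1+b))*((z*z)*(y*0))))*((a*((9*4)+9))*(((x+8)+(y*b))+b)))*0) (SIMPLIFIABLE)
  at L: (((x*(1*(z*4)))+(((6+a)*(1+b))*((z*z)*(y*0))))*((a*((9*4)+9))*(((x+8)+(y*b))+b))) (not simplifiable)
  at LL: ((x*(1*(z*4)))+(((6+a)*(1+b))*((z*z)*(y*0)))) (not simplifiable)
  at LLL: (x*(1*(z*4))) (not simplifiable)
  at LLLR: (1*(z*4)) (SIMPLIFIABLE)
  at LLLRR: (z*4) (not simplifiable)
  at LLR: (((6+a)*(1+b))*((z*z)*(y*0))) (not simplifiable)
  at LLRL: ((6+a)*(1+b)) (not simplifiable)
  at LLRLL: (6+a) (not simplifiable)
  at LLRLR: (1+b) (not simplifiable)
  at LLRR: ((z*z)*(y*0)) (not simplifiable)
  at LLRRL: (z*z) (not simplifiable)
  at LLRRR: (y*0) (SIMPLIFIABLE)
  at LR: ((a*((9*4)+9))*(((x+8)+(y*b))+b)) (not simplifiable)
  at LRL: (a*((9*4)+9)) (not simplifiable)
  at LRLR: ((9*4)+9) (not simplifiable)
  at LRLRL: (9*4) (SIMPLIFIABLE)
  at LRR: (((x+8)+(y*b))+b) (not simplifiable)
  at LRRL: ((x+8)+(y*b)) (not simplifiable)
  at LRRLL: (x+8) (not simplifiable)
  at LRRLR: (y*b) (not simplifiable)
Found simplifiable subexpr at path root: ((((x*(1*(z*4)))+(((6+a)*(1+b))*((z*z)*(y*0))))*((a*((9*4)+9))*(((x+8)+(y*b))+b)))*0)
One SIMPLIFY step would give: 0
-> NOT in normal form.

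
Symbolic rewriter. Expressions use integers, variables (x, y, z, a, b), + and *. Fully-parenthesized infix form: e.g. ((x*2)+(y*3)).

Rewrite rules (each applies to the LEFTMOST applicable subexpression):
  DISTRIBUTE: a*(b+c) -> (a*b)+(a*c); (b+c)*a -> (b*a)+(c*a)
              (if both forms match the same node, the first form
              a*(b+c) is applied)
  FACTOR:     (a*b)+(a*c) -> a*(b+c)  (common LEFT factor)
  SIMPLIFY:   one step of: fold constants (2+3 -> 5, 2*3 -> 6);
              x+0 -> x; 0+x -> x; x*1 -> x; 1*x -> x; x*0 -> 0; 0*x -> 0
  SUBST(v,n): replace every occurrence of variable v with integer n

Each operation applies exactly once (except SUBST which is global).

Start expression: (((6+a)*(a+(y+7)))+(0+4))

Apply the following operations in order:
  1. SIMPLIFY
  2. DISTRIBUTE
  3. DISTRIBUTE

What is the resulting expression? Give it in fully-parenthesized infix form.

Answer: ((((6*a)+(a*a))+((6+a)*(y+7)))+4)

Derivation:
Start: (((6+a)*(a+(y+7)))+(0+4))
Apply SIMPLIFY at R (target: (0+4)): (((6+a)*(a+(y+7)))+(0+4)) -> (((6+a)*(a+(y+7)))+4)
Apply DISTRIBUTE at L (target: ((6+a)*(a+(y+7)))): (((6+a)*(a+(y+7)))+4) -> ((((6+a)*a)+((6+a)*(y+7)))+4)
Apply DISTRIBUTE at LL (target: ((6+a)*a)): ((((6+a)*a)+((6+a)*(y+7)))+4) -> ((((6*a)+(a*a))+((6+a)*(y+7)))+4)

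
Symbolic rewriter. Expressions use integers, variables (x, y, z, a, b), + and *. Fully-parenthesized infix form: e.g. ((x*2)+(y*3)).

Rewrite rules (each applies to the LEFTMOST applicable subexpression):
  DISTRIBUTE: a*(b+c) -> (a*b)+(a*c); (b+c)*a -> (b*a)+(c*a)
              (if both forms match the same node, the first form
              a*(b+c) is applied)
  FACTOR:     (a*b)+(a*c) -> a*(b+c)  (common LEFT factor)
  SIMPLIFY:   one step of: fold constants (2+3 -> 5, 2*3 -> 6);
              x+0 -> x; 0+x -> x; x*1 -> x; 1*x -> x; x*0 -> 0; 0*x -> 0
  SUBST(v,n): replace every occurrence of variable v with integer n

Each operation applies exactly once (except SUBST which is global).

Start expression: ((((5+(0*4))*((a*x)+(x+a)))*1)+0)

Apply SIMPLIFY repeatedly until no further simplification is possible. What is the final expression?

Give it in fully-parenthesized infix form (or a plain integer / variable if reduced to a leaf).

Answer: (5*((a*x)+(x+a)))

Derivation:
Start: ((((5+(0*4))*((a*x)+(x+a)))*1)+0)
Step 1: at root: ((((5+(0*4))*((a*x)+(x+a)))*1)+0) -> (((5+(0*4))*((a*x)+(x+a)))*1); overall: ((((5+(0*4))*((a*x)+(x+a)))*1)+0) -> (((5+(0*4))*((a*x)+(x+a)))*1)
Step 2: at root: (((5+(0*4))*((a*x)+(x+a)))*1) -> ((5+(0*4))*((a*x)+(x+a))); overall: (((5+(0*4))*((a*x)+(x+a)))*1) -> ((5+(0*4))*((a*x)+(x+a)))
Step 3: at LR: (0*4) -> 0; overall: ((5+(0*4))*((a*x)+(x+a))) -> ((5+0)*((a*x)+(x+a)))
Step 4: at L: (5+0) -> 5; overall: ((5+0)*((a*x)+(x+a))) -> (5*((a*x)+(x+a)))
Fixed point: (5*((a*x)+(x+a)))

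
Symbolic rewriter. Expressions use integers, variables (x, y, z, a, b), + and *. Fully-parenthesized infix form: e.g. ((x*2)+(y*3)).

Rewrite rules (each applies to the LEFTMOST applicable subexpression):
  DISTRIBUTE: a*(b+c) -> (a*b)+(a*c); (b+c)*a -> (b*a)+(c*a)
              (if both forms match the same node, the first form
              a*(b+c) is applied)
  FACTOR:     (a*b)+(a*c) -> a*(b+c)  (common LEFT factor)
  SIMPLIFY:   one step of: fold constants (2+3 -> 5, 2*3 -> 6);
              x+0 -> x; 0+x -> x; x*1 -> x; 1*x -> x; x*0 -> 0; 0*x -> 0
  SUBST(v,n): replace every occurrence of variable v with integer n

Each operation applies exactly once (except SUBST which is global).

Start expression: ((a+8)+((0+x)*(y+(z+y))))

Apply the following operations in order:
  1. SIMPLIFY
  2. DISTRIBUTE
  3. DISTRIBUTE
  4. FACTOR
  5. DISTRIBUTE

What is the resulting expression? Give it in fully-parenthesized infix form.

Answer: ((a+8)+((x*y)+((x*z)+(x*y))))

Derivation:
Start: ((a+8)+((0+x)*(y+(z+y))))
Apply SIMPLIFY at RL (target: (0+x)): ((a+8)+((0+x)*(y+(z+y)))) -> ((a+8)+(x*(y+(z+y))))
Apply DISTRIBUTE at R (target: (x*(y+(z+y)))): ((a+8)+(x*(y+(z+y)))) -> ((a+8)+((x*y)+(x*(z+y))))
Apply DISTRIBUTE at RR (target: (x*(z+y))): ((a+8)+((x*y)+(x*(z+y)))) -> ((a+8)+((x*y)+((x*z)+(x*y))))
Apply FACTOR at RR (target: ((x*z)+(x*y))): ((a+8)+((x*y)+((x*z)+(x*y)))) -> ((a+8)+((x*y)+(x*(z+y))))
Apply DISTRIBUTE at RR (target: (x*(z+y))): ((a+8)+((x*y)+(x*(z+y)))) -> ((a+8)+((x*y)+((x*z)+(x*y))))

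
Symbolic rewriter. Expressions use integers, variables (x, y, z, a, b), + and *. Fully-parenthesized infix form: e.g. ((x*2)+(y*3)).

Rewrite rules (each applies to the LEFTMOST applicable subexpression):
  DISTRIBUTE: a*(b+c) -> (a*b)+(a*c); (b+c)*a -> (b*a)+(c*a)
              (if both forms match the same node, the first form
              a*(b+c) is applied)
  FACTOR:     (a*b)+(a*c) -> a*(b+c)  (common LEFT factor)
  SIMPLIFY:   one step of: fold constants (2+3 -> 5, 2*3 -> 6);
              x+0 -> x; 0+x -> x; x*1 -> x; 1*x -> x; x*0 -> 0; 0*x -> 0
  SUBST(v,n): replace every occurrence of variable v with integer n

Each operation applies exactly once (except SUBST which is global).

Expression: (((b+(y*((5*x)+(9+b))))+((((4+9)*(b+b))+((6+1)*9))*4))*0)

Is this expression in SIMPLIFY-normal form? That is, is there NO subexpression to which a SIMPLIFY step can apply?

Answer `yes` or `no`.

Answer: no

Derivation:
Expression: (((b+(y*((5*x)+(9+b))))+((((4+9)*(b+b))+((6+1)*9))*4))*0)
Scanning for simplifiable subexpressions (pre-order)...
  at root: (((b+(y*((5*x)+(9+b))))+((((4+9)*(b+b))+((6+1)*9))*4))*0) (SIMPLIFIABLE)
  at L: ((b+(y*((5*x)+(9+b))))+((((4+9)*(b+b))+((6+1)*9))*4)) (not simplifiable)
  at LL: (b+(y*((5*x)+(9+b)))) (not simplifiable)
  at LLR: (y*((5*x)+(9+b))) (not simplifiable)
  at LLRR: ((5*x)+(9+b)) (not simplifiable)
  at LLRRL: (5*x) (not simplifiable)
  at LLRRR: (9+b) (not simplifiable)
  at LR: ((((4+9)*(b+b))+((6+1)*9))*4) (not simplifiable)
  at LRL: (((4+9)*(b+b))+((6+1)*9)) (not simplifiable)
  at LRLL: ((4+9)*(b+b)) (not simplifiable)
  at LRLLL: (4+9) (SIMPLIFIABLE)
  at LRLLR: (b+b) (not simplifiable)
  at LRLR: ((6+1)*9) (not simplifiable)
  at LRLRL: (6+1) (SIMPLIFIABLE)
Found simplifiable subexpr at path root: (((b+(y*((5*x)+(9+b))))+((((4+9)*(b+b))+((6+1)*9))*4))*0)
One SIMPLIFY step would give: 0
-> NOT in normal form.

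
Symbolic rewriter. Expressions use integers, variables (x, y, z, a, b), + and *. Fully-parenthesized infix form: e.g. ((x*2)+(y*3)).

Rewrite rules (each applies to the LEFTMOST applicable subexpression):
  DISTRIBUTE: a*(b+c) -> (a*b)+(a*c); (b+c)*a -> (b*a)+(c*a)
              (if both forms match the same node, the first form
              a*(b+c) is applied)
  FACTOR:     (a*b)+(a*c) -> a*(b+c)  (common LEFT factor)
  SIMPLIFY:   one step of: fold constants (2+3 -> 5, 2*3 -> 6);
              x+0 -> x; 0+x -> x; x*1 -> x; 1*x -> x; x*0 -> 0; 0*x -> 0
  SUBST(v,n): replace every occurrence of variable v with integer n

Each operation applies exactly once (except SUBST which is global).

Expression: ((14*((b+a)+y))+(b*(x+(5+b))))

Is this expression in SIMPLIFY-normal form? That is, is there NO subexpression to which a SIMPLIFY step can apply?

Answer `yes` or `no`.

Expression: ((14*((b+a)+y))+(b*(x+(5+b))))
Scanning for simplifiable subexpressions (pre-order)...
  at root: ((14*((b+a)+y))+(b*(x+(5+b)))) (not simplifiable)
  at L: (14*((b+a)+y)) (not simplifiable)
  at LR: ((b+a)+y) (not simplifiable)
  at LRL: (b+a) (not simplifiable)
  at R: (b*(x+(5+b))) (not simplifiable)
  at RR: (x+(5+b)) (not simplifiable)
  at RRR: (5+b) (not simplifiable)
Result: no simplifiable subexpression found -> normal form.

Answer: yes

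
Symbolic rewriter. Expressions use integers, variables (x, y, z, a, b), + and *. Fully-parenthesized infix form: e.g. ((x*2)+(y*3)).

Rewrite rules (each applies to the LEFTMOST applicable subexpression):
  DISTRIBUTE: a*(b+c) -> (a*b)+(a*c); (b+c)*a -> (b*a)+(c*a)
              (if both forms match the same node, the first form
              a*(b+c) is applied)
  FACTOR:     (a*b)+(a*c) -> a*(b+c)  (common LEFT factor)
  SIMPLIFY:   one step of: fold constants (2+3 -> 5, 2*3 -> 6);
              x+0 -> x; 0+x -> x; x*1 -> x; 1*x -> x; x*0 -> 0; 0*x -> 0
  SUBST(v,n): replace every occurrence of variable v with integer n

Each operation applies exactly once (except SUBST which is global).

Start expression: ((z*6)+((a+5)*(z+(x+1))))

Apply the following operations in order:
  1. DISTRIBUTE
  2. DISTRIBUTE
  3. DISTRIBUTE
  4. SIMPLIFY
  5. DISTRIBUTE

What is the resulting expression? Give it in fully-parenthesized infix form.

Answer: ((z*6)+(((a*z)+(5*z))+(((a*x)+(5*x))+(a+5))))

Derivation:
Start: ((z*6)+((a+5)*(z+(x+1))))
Apply DISTRIBUTE at R (target: ((a+5)*(z+(x+1)))): ((z*6)+((a+5)*(z+(x+1)))) -> ((z*6)+(((a+5)*z)+((a+5)*(x+1))))
Apply DISTRIBUTE at RL (target: ((a+5)*z)): ((z*6)+(((a+5)*z)+((a+5)*(x+1)))) -> ((z*6)+(((a*z)+(5*z))+((a+5)*(x+1))))
Apply DISTRIBUTE at RR (target: ((a+5)*(x+1))): ((z*6)+(((a*z)+(5*z))+((a+5)*(x+1)))) -> ((z*6)+(((a*z)+(5*z))+(((a+5)*x)+((a+5)*1))))
Apply SIMPLIFY at RRR (target: ((a+5)*1)): ((z*6)+(((a*z)+(5*z))+(((a+5)*x)+((a+5)*1)))) -> ((z*6)+(((a*z)+(5*z))+(((a+5)*x)+(a+5))))
Apply DISTRIBUTE at RRL (target: ((a+5)*x)): ((z*6)+(((a*z)+(5*z))+(((a+5)*x)+(a+5)))) -> ((z*6)+(((a*z)+(5*z))+(((a*x)+(5*x))+(a+5))))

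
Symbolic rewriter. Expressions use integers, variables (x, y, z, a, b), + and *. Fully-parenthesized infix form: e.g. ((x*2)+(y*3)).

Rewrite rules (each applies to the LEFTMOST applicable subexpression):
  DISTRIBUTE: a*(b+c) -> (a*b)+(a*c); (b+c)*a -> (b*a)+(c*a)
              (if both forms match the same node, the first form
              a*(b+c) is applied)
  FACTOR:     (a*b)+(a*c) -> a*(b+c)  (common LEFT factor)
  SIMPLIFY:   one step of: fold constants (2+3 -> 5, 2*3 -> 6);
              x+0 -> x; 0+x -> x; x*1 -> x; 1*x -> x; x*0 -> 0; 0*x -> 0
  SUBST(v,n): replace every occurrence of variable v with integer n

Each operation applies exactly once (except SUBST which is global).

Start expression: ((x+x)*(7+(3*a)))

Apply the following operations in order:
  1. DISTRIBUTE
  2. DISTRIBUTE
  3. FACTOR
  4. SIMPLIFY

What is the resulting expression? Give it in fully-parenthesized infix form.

Answer: ((x*14)+((x+x)*(3*a)))

Derivation:
Start: ((x+x)*(7+(3*a)))
Apply DISTRIBUTE at root (target: ((x+x)*(7+(3*a)))): ((x+x)*(7+(3*a))) -> (((x+x)*7)+((x+x)*(3*a)))
Apply DISTRIBUTE at L (target: ((x+x)*7)): (((x+x)*7)+((x+x)*(3*a))) -> (((x*7)+(x*7))+((x+x)*(3*a)))
Apply FACTOR at L (target: ((x*7)+(x*7))): (((x*7)+(x*7))+((x+x)*(3*a))) -> ((x*(7+7))+((x+x)*(3*a)))
Apply SIMPLIFY at LR (target: (7+7)): ((x*(7+7))+((x+x)*(3*a))) -> ((x*14)+((x+x)*(3*a)))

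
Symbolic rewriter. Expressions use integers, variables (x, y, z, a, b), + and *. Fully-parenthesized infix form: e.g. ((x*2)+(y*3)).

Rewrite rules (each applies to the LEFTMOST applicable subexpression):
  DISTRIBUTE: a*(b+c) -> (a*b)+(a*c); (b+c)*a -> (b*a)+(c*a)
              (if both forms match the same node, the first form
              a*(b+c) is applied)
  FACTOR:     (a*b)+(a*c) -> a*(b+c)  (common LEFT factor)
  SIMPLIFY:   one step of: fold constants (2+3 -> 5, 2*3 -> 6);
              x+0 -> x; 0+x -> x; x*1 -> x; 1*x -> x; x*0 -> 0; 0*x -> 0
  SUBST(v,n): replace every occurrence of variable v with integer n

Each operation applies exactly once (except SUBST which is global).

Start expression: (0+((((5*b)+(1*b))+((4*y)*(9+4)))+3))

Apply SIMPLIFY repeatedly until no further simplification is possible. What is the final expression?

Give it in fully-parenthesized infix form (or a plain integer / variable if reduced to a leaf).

Answer: ((((5*b)+b)+((4*y)*13))+3)

Derivation:
Start: (0+((((5*b)+(1*b))+((4*y)*(9+4)))+3))
Step 1: at root: (0+((((5*b)+(1*b))+((4*y)*(9+4)))+3)) -> ((((5*b)+(1*b))+((4*y)*(9+4)))+3); overall: (0+((((5*b)+(1*b))+((4*y)*(9+4)))+3)) -> ((((5*b)+(1*b))+((4*y)*(9+4)))+3)
Step 2: at LLR: (1*b) -> b; overall: ((((5*b)+(1*b))+((4*y)*(9+4)))+3) -> ((((5*b)+b)+((4*y)*(9+4)))+3)
Step 3: at LRR: (9+4) -> 13; overall: ((((5*b)+b)+((4*y)*(9+4)))+3) -> ((((5*b)+b)+((4*y)*13))+3)
Fixed point: ((((5*b)+b)+((4*y)*13))+3)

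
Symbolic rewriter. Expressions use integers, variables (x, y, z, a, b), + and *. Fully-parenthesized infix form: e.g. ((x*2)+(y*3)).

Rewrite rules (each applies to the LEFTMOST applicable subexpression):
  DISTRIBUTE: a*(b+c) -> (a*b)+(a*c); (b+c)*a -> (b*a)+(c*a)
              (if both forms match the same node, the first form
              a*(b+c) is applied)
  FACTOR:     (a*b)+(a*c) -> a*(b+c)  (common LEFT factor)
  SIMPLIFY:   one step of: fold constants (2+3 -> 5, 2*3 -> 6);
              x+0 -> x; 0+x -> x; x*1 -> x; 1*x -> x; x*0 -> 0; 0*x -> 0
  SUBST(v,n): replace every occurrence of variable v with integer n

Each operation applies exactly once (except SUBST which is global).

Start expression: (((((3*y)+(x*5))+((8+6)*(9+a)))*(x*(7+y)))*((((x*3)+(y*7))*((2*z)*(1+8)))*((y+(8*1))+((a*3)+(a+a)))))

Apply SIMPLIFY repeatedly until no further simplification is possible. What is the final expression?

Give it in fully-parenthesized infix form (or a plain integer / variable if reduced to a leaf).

Answer: (((((3*y)+(x*5))+(14*(9+a)))*(x*(7+y)))*((((x*3)+(y*7))*((2*z)*9))*((y+8)+((a*3)+(a+a)))))

Derivation:
Start: (((((3*y)+(x*5))+((8+6)*(9+a)))*(x*(7+y)))*((((x*3)+(y*7))*((2*z)*(1+8)))*((y+(8*1))+((a*3)+(a+a)))))
Step 1: at LLRL: (8+6) -> 14; overall: (((((3*y)+(x*5))+((8+6)*(9+a)))*(x*(7+y)))*((((x*3)+(y*7))*((2*z)*(1+8)))*((y+(8*1))+((a*3)+(a+a))))) -> (((((3*y)+(x*5))+(14*(9+a)))*(x*(7+y)))*((((x*3)+(y*7))*((2*z)*(1+8)))*((y+(8*1))+((a*3)+(a+a)))))
Step 2: at RLRR: (1+8) -> 9; overall: (((((3*y)+(x*5))+(14*(9+a)))*(x*(7+y)))*((((x*3)+(y*7))*((2*z)*(1+8)))*((y+(8*1))+((a*3)+(a+a))))) -> (((((3*y)+(x*5))+(14*(9+a)))*(x*(7+y)))*((((x*3)+(y*7))*((2*z)*9))*((y+(8*1))+((a*3)+(a+a)))))
Step 3: at RRLR: (8*1) -> 8; overall: (((((3*y)+(x*5))+(14*(9+a)))*(x*(7+y)))*((((x*3)+(y*7))*((2*z)*9))*((y+(8*1))+((a*3)+(a+a))))) -> (((((3*y)+(x*5))+(14*(9+a)))*(x*(7+y)))*((((x*3)+(y*7))*((2*z)*9))*((y+8)+((a*3)+(a+a)))))
Fixed point: (((((3*y)+(x*5))+(14*(9+a)))*(x*(7+y)))*((((x*3)+(y*7))*((2*z)*9))*((y+8)+((a*3)+(a+a)))))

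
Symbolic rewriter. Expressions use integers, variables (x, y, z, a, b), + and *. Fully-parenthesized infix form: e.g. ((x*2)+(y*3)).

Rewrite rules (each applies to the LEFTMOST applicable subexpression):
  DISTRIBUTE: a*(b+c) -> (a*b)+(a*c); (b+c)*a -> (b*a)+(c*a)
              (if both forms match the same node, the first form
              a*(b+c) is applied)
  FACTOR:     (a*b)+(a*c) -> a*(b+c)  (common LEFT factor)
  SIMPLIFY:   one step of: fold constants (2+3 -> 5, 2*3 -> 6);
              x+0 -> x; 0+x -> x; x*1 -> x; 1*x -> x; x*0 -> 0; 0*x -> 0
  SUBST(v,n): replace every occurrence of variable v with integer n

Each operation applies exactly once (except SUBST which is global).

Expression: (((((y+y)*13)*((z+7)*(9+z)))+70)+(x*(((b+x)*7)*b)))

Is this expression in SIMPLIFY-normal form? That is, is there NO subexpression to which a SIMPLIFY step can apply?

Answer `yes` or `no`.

Expression: (((((y+y)*13)*((z+7)*(9+z)))+70)+(x*(((b+x)*7)*b)))
Scanning for simplifiable subexpressions (pre-order)...
  at root: (((((y+y)*13)*((z+7)*(9+z)))+70)+(x*(((b+x)*7)*b))) (not simplifiable)
  at L: ((((y+y)*13)*((z+7)*(9+z)))+70) (not simplifiable)
  at LL: (((y+y)*13)*((z+7)*(9+z))) (not simplifiable)
  at LLL: ((y+y)*13) (not simplifiable)
  at LLLL: (y+y) (not simplifiable)
  at LLR: ((z+7)*(9+z)) (not simplifiable)
  at LLRL: (z+7) (not simplifiable)
  at LLRR: (9+z) (not simplifiable)
  at R: (x*(((b+x)*7)*b)) (not simplifiable)
  at RR: (((b+x)*7)*b) (not simplifiable)
  at RRL: ((b+x)*7) (not simplifiable)
  at RRLL: (b+x) (not simplifiable)
Result: no simplifiable subexpression found -> normal form.

Answer: yes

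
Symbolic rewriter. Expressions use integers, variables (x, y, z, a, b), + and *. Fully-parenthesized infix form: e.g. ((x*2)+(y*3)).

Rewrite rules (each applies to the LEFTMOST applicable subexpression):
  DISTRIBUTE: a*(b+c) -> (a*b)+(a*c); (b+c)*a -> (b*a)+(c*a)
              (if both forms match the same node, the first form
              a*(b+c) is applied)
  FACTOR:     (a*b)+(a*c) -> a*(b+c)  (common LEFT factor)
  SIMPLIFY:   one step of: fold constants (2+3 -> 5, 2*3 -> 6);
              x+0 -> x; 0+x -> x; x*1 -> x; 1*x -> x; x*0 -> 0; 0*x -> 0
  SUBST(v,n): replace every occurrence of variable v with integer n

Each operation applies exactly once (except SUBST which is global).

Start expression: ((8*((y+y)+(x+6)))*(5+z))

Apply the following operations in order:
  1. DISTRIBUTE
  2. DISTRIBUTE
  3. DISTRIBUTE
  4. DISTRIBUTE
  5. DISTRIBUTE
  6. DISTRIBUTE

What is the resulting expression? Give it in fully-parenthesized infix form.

Start: ((8*((y+y)+(x+6)))*(5+z))
Apply DISTRIBUTE at root (target: ((8*((y+y)+(x+6)))*(5+z))): ((8*((y+y)+(x+6)))*(5+z)) -> (((8*((y+y)+(x+6)))*5)+((8*((y+y)+(x+6)))*z))
Apply DISTRIBUTE at LL (target: (8*((y+y)+(x+6)))): (((8*((y+y)+(x+6)))*5)+((8*((y+y)+(x+6)))*z)) -> ((((8*(y+y))+(8*(x+6)))*5)+((8*((y+y)+(x+6)))*z))
Apply DISTRIBUTE at L (target: (((8*(y+y))+(8*(x+6)))*5)): ((((8*(y+y))+(8*(x+6)))*5)+((8*((y+y)+(x+6)))*z)) -> ((((8*(y+y))*5)+((8*(x+6))*5))+((8*((y+y)+(x+6)))*z))
Apply DISTRIBUTE at LLL (target: (8*(y+y))): ((((8*(y+y))*5)+((8*(x+6))*5))+((8*((y+y)+(x+6)))*z)) -> (((((8*y)+(8*y))*5)+((8*(x+6))*5))+((8*((y+y)+(x+6)))*z))
Apply DISTRIBUTE at LL (target: (((8*y)+(8*y))*5)): (((((8*y)+(8*y))*5)+((8*(x+6))*5))+((8*((y+y)+(x+6)))*z)) -> (((((8*y)*5)+((8*y)*5))+((8*(x+6))*5))+((8*((y+y)+(x+6)))*z))
Apply DISTRIBUTE at LRL (target: (8*(x+6))): (((((8*y)*5)+((8*y)*5))+((8*(x+6))*5))+((8*((y+y)+(x+6)))*z)) -> (((((8*y)*5)+((8*y)*5))+(((8*x)+(8*6))*5))+((8*((y+y)+(x+6)))*z))

Answer: (((((8*y)*5)+((8*y)*5))+(((8*x)+(8*6))*5))+((8*((y+y)+(x+6)))*z))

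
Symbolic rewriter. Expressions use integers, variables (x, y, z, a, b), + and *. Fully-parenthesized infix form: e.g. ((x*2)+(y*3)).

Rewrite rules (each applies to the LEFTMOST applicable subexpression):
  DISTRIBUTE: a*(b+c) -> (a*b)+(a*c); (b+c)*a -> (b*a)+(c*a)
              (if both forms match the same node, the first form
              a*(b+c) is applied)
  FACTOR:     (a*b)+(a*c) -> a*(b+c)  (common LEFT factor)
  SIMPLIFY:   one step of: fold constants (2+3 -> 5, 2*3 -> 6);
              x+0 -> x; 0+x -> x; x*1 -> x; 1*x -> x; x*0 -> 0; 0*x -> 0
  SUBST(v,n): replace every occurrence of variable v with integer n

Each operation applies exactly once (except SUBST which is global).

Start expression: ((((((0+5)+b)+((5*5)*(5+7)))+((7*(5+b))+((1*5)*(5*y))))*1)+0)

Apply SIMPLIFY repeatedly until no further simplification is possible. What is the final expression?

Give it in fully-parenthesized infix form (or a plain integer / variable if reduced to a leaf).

Start: ((((((0+5)+b)+((5*5)*(5+7)))+((7*(5+b))+((1*5)*(5*y))))*1)+0)
Step 1: at root: ((((((0+5)+b)+((5*5)*(5+7)))+((7*(5+b))+((1*5)*(5*y))))*1)+0) -> (((((0+5)+b)+((5*5)*(5+7)))+((7*(5+b))+((1*5)*(5*y))))*1); overall: ((((((0+5)+b)+((5*5)*(5+7)))+((7*(5+b))+((1*5)*(5*y))))*1)+0) -> (((((0+5)+b)+((5*5)*(5+7)))+((7*(5+b))+((1*5)*(5*y))))*1)
Step 2: at root: (((((0+5)+b)+((5*5)*(5+7)))+((7*(5+b))+((1*5)*(5*y))))*1) -> ((((0+5)+b)+((5*5)*(5+7)))+((7*(5+b))+((1*5)*(5*y)))); overall: (((((0+5)+b)+((5*5)*(5+7)))+((7*(5+b))+((1*5)*(5*y))))*1) -> ((((0+5)+b)+((5*5)*(5+7)))+((7*(5+b))+((1*5)*(5*y))))
Step 3: at LLL: (0+5) -> 5; overall: ((((0+5)+b)+((5*5)*(5+7)))+((7*(5+b))+((1*5)*(5*y)))) -> (((5+b)+((5*5)*(5+7)))+((7*(5+b))+((1*5)*(5*y))))
Step 4: at LRL: (5*5) -> 25; overall: (((5+b)+((5*5)*(5+7)))+((7*(5+b))+((1*5)*(5*y)))) -> (((5+b)+(25*(5+7)))+((7*(5+b))+((1*5)*(5*y))))
Step 5: at LRR: (5+7) -> 12; overall: (((5+b)+(25*(5+7)))+((7*(5+b))+((1*5)*(5*y)))) -> (((5+b)+(25*12))+((7*(5+b))+((1*5)*(5*y))))
Step 6: at LR: (25*12) -> 300; overall: (((5+b)+(25*12))+((7*(5+b))+((1*5)*(5*y)))) -> (((5+b)+300)+((7*(5+b))+((1*5)*(5*y))))
Step 7: at RRL: (1*5) -> 5; overall: (((5+b)+300)+((7*(5+b))+((1*5)*(5*y)))) -> (((5+b)+300)+((7*(5+b))+(5*(5*y))))
Fixed point: (((5+b)+300)+((7*(5+b))+(5*(5*y))))

Answer: (((5+b)+300)+((7*(5+b))+(5*(5*y))))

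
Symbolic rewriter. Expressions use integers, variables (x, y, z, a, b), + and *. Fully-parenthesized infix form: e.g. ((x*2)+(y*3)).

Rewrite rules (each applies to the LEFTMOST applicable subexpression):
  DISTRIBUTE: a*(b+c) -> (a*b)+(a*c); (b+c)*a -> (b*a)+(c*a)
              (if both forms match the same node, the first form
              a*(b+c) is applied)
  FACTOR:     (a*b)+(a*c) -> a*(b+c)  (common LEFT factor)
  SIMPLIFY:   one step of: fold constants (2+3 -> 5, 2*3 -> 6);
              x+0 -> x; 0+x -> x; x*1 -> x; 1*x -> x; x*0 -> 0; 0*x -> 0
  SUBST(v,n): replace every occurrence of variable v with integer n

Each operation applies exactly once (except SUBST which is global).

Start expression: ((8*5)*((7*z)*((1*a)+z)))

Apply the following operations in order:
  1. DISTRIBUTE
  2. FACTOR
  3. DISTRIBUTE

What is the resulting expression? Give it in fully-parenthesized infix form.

Start: ((8*5)*((7*z)*((1*a)+z)))
Apply DISTRIBUTE at R (target: ((7*z)*((1*a)+z))): ((8*5)*((7*z)*((1*a)+z))) -> ((8*5)*(((7*z)*(1*a))+((7*z)*z)))
Apply FACTOR at R (target: (((7*z)*(1*a))+((7*z)*z))): ((8*5)*(((7*z)*(1*a))+((7*z)*z))) -> ((8*5)*((7*z)*((1*a)+z)))
Apply DISTRIBUTE at R (target: ((7*z)*((1*a)+z))): ((8*5)*((7*z)*((1*a)+z))) -> ((8*5)*(((7*z)*(1*a))+((7*z)*z)))

Answer: ((8*5)*(((7*z)*(1*a))+((7*z)*z)))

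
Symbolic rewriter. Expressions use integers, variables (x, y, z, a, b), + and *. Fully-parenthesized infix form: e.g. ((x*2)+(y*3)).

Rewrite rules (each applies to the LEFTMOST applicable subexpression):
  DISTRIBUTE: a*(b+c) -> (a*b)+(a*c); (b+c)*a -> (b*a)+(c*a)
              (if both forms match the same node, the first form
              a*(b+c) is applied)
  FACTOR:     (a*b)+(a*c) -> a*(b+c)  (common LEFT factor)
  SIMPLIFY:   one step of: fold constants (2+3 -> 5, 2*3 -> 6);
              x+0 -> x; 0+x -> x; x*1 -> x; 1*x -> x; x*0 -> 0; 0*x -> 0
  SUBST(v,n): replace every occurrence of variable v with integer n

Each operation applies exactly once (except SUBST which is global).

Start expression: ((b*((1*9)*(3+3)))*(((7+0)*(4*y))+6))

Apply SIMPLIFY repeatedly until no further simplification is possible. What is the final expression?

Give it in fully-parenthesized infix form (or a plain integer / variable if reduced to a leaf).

Answer: ((b*54)*((7*(4*y))+6))

Derivation:
Start: ((b*((1*9)*(3+3)))*(((7+0)*(4*y))+6))
Step 1: at LRL: (1*9) -> 9; overall: ((b*((1*9)*(3+3)))*(((7+0)*(4*y))+6)) -> ((b*(9*(3+3)))*(((7+0)*(4*y))+6))
Step 2: at LRR: (3+3) -> 6; overall: ((b*(9*(3+3)))*(((7+0)*(4*y))+6)) -> ((b*(9*6))*(((7+0)*(4*y))+6))
Step 3: at LR: (9*6) -> 54; overall: ((b*(9*6))*(((7+0)*(4*y))+6)) -> ((b*54)*(((7+0)*(4*y))+6))
Step 4: at RLL: (7+0) -> 7; overall: ((b*54)*(((7+0)*(4*y))+6)) -> ((b*54)*((7*(4*y))+6))
Fixed point: ((b*54)*((7*(4*y))+6))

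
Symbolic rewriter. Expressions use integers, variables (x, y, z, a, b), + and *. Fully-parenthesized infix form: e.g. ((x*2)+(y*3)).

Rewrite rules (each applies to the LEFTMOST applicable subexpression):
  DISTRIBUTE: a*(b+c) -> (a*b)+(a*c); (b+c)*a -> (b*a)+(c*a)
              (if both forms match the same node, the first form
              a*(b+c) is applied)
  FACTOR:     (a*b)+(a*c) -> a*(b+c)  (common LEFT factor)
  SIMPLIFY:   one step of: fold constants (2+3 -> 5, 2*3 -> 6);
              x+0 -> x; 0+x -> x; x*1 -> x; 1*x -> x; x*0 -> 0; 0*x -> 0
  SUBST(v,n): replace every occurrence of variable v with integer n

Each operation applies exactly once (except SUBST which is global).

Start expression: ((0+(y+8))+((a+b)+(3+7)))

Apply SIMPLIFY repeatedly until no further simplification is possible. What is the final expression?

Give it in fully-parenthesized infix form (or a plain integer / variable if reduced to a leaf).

Answer: ((y+8)+((a+b)+10))

Derivation:
Start: ((0+(y+8))+((a+b)+(3+7)))
Step 1: at L: (0+(y+8)) -> (y+8); overall: ((0+(y+8))+((a+b)+(3+7))) -> ((y+8)+((a+b)+(3+7)))
Step 2: at RR: (3+7) -> 10; overall: ((y+8)+((a+b)+(3+7))) -> ((y+8)+((a+b)+10))
Fixed point: ((y+8)+((a+b)+10))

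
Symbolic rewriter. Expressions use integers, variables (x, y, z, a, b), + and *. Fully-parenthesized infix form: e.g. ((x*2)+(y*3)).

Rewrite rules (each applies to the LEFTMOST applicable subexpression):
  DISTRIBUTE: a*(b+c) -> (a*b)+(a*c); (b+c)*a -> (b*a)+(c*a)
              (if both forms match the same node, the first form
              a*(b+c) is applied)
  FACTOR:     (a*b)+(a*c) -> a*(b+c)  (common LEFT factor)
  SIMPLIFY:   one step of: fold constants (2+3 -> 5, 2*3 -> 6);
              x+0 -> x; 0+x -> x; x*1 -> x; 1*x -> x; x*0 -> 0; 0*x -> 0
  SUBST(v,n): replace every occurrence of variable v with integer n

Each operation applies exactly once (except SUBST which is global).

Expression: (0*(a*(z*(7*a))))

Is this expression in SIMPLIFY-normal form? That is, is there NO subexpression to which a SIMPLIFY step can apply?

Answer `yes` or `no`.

Expression: (0*(a*(z*(7*a))))
Scanning for simplifiable subexpressions (pre-order)...
  at root: (0*(a*(z*(7*a)))) (SIMPLIFIABLE)
  at R: (a*(z*(7*a))) (not simplifiable)
  at RR: (z*(7*a)) (not simplifiable)
  at RRR: (7*a) (not simplifiable)
Found simplifiable subexpr at path root: (0*(a*(z*(7*a))))
One SIMPLIFY step would give: 0
-> NOT in normal form.

Answer: no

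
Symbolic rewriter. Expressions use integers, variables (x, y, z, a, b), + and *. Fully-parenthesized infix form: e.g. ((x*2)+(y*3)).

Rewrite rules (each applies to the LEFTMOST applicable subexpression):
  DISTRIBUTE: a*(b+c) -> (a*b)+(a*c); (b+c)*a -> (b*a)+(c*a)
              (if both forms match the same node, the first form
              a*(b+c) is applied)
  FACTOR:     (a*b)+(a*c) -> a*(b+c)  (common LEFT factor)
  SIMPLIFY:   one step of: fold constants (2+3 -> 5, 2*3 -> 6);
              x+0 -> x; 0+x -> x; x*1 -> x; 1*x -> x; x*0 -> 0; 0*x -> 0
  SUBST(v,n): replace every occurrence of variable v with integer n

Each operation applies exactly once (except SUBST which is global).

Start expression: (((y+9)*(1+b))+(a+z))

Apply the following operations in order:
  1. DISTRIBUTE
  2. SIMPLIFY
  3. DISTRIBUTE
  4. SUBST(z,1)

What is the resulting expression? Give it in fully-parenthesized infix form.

Start: (((y+9)*(1+b))+(a+z))
Apply DISTRIBUTE at L (target: ((y+9)*(1+b))): (((y+9)*(1+b))+(a+z)) -> ((((y+9)*1)+((y+9)*b))+(a+z))
Apply SIMPLIFY at LL (target: ((y+9)*1)): ((((y+9)*1)+((y+9)*b))+(a+z)) -> (((y+9)+((y+9)*b))+(a+z))
Apply DISTRIBUTE at LR (target: ((y+9)*b)): (((y+9)+((y+9)*b))+(a+z)) -> (((y+9)+((y*b)+(9*b)))+(a+z))
Apply SUBST(z,1): (((y+9)+((y*b)+(9*b)))+(a+z)) -> (((y+9)+((y*b)+(9*b)))+(a+1))

Answer: (((y+9)+((y*b)+(9*b)))+(a+1))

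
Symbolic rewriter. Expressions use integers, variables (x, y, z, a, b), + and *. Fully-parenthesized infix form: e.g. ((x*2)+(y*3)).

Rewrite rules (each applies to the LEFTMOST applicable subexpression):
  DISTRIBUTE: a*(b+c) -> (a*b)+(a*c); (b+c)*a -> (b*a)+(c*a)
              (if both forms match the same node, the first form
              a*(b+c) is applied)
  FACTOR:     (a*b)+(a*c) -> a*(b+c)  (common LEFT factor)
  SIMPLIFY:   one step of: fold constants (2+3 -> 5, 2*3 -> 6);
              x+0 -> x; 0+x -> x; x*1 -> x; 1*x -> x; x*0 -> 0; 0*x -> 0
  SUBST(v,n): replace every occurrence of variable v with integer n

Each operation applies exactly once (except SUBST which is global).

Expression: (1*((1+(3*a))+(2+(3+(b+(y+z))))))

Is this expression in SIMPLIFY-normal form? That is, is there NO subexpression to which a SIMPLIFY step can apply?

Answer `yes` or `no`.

Expression: (1*((1+(3*a))+(2+(3+(b+(y+z))))))
Scanning for simplifiable subexpressions (pre-order)...
  at root: (1*((1+(3*a))+(2+(3+(b+(y+z)))))) (SIMPLIFIABLE)
  at R: ((1+(3*a))+(2+(3+(b+(y+z))))) (not simplifiable)
  at RL: (1+(3*a)) (not simplifiable)
  at RLR: (3*a) (not simplifiable)
  at RR: (2+(3+(b+(y+z)))) (not simplifiable)
  at RRR: (3+(b+(y+z))) (not simplifiable)
  at RRRR: (b+(y+z)) (not simplifiable)
  at RRRRR: (y+z) (not simplifiable)
Found simplifiable subexpr at path root: (1*((1+(3*a))+(2+(3+(b+(y+z))))))
One SIMPLIFY step would give: ((1+(3*a))+(2+(3+(b+(y+z)))))
-> NOT in normal form.

Answer: no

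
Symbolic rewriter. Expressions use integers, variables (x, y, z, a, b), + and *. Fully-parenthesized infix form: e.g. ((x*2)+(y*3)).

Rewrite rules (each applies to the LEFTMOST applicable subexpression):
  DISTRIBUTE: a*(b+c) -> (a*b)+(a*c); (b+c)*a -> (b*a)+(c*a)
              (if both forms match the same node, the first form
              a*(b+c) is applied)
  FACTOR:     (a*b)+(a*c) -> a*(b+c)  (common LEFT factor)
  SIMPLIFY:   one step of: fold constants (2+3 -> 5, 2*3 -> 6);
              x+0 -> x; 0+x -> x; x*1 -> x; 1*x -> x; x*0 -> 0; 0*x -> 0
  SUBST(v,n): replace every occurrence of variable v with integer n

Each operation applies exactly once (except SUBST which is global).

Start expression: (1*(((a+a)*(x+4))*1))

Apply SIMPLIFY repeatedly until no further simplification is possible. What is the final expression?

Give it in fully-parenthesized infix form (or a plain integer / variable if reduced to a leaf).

Start: (1*(((a+a)*(x+4))*1))
Step 1: at root: (1*(((a+a)*(x+4))*1)) -> (((a+a)*(x+4))*1); overall: (1*(((a+a)*(x+4))*1)) -> (((a+a)*(x+4))*1)
Step 2: at root: (((a+a)*(x+4))*1) -> ((a+a)*(x+4)); overall: (((a+a)*(x+4))*1) -> ((a+a)*(x+4))
Fixed point: ((a+a)*(x+4))

Answer: ((a+a)*(x+4))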